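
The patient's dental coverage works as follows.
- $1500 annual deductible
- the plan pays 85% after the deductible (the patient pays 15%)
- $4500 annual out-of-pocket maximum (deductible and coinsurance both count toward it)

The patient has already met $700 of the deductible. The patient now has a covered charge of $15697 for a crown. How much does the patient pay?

$700 of the $1500 deductible is already met, leaving $800.
The remaining $14897 (= $15697 − $800) moves to coinsurance.
15% of $14897 = $2234.55 falls to the patient.
Patient responsibility before any cap: $800 + $2234.55 = $3034.55.
Total out-of-pocket so far would be $700 + $3034.55 = $3734.55, below the $4500 cap — no reduction.

$3034.55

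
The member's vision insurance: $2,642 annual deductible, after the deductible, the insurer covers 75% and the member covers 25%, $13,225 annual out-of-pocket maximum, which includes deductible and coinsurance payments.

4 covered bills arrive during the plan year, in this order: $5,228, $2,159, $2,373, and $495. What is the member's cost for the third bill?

$593.25

Claim 1 ($5,228): deductible takes $2,642, $2,586 remains; member's 25% is $646.50. Cost to member: $3,288.50. OOP to date $3,288.50.
Claim 2 ($2,159): deductible already satisfied, so member's share is 25% × $2,159 = $539.75. Member pays $539.75; OOP now $3,828.25.
Claim 3 ($2,373): deductible met; 25% of $2,373 = $593.25. Member owes $593.25 (running OOP $4,421.50).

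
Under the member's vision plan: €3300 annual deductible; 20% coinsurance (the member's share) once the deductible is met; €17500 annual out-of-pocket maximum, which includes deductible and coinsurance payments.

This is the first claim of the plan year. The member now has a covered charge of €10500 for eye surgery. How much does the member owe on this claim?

€4740

Nothing has been paid toward the €3300 deductible, so the first €3300 of this charge is applied there.
After the €3300 deductible portion, €10500 − €3300 = €7200 is subject to coinsurance.
20% of €7200 = €1440 falls to the member.
Member responsibility before any cap: €3300 + €1440 = €4740.
Year-to-date out-of-pocket becomes €0 + €4740 = €4740, still under the €17500 maximum, so no cap applies.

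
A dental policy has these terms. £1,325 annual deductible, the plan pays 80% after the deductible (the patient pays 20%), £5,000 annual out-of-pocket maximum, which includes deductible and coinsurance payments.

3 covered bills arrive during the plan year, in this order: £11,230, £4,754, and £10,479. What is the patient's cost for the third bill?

£743.20

Claim 1 (£11,230): £1,325 finishes the deductible; £9,905 goes to coinsurance; coinsurance £9,905 × 20% = £1,981. Cost to patient: £3,306. OOP to date £3,306.
Claim 2 (£4,754): 20% coinsurance on £4,754 = £950.80. Patient pays £950.80; OOP now £4,256.80.
Claim 3 (£10,479): deductible already satisfied, so patient's share is 20% × £10,479 = £2,095.80. That would push OOP to £6,352.60, over the £5,000 cap, so patient pays £5,000 − £4,256.80 = £743.20.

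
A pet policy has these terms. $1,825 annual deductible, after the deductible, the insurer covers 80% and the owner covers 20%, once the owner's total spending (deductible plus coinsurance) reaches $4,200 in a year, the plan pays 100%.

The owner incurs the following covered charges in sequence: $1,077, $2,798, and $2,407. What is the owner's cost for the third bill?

$481.40

Claim 1 ($1,077): entire amount goes to the deductible. Cost to owner: $1,077. OOP to date $1,077.
Claim 2 ($2,798): $748 to deductible, leaving $2,050; owner's 20% is $410. Owner owes $1,158 (running OOP $2,235).
Claim 3 ($2,407): deductible met; 20% of $2,407 = $481.40. Cost to owner: $481.40. OOP to date $2,716.40.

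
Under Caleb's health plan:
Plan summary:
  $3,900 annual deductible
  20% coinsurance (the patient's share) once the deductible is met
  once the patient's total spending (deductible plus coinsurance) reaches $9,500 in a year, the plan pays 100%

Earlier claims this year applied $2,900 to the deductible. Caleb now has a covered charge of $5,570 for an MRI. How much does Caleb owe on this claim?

$2,900 of the $3,900 deductible is already met, leaving $1,000.
The remaining $4,570 (= $5,570 − $1,000) moves to coinsurance.
Coinsurance: $4,570 × 20% = $914.
That puts the patient's cost at $1,000 + $914 = $1,914 before any cap.
Year-to-date out-of-pocket becomes $2,900 + $1,914 = $4,814, still under the $9,500 maximum, so no cap applies.

$1,914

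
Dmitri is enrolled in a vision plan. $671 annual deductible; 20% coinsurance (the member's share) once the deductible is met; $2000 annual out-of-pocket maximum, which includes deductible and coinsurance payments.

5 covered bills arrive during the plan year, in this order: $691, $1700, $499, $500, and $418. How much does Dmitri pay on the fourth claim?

Claim 1 — $691: $671 to deductible, leaving $20; coinsurance $20 × 20% = $4. Member pays $675; OOP now $675.
Claim 2 — $1700: 20% coinsurance on $1700 = $340. Cost to member: $340. OOP to date $1015.
Claim 3 — $499: deductible met; 20% of $499 = $99.80. Member pays $99.80; OOP now $1114.80.
Claim 4 — $500: deductible met; 20% of $500 = $100. Member owes $100 (running OOP $1214.80).

$100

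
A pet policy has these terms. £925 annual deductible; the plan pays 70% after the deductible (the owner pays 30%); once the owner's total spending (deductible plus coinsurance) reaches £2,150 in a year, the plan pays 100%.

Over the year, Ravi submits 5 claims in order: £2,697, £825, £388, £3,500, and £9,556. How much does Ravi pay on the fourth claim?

#1 (£2,697): £925 finishes the deductible; £1,772 goes to coinsurance; owner's 30% is £531.60. Owner owes £1,456.60 (running OOP £1,456.60).
#2 (£825): deductible already satisfied, so owner's share is 30% × £825 = £247.50. Owner owes £247.50 (running OOP £1,704.10).
#3 (£388): 30% coinsurance on £388 = £116.40. Cost to owner: £116.40. OOP to date £1,820.50.
#4 (£3,500): 30% coinsurance on £3,500 = £1,050. Adding that to £1,820.50 gives £2,870.50, past the £2,150 cap; owner pays only £2,150 − £1,820.50 = £329.50.

£329.50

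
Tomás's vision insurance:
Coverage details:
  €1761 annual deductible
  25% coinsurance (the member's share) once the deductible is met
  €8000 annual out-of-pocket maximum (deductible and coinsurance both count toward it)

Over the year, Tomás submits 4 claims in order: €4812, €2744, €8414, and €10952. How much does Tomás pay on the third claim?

€2103.50

Claim 1 (€4812): deductible takes €1761, €3051 remains; coinsurance €3051 × 25% = €762.75. Member pays €2523.75; OOP now €2523.75.
Claim 2 (€2744): deductible met; 25% of €2744 = €686. Member owes €686 (running OOP €3209.75).
Claim 3 (€8414): deductible met; 25% of €8414 = €2103.50. Member pays €2103.50; OOP now €5313.25.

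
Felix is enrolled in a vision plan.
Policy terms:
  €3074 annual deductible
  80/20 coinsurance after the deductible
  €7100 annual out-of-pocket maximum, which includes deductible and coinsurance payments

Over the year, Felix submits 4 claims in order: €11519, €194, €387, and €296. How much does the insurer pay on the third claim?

Bill 1, €11519: €3074 to deductible, leaving €8445; coinsurance €8445 × 20% = €1689. Cost to member: €4763. OOP to date €4763. Plan pays €11519 − €4763 = €6756.
Bill 2, €194: 20% coinsurance on €194 = €38.80. Member owes €38.80 (running OOP €4801.80). Plan pays €194 − €38.80 = €155.20.
Bill 3, €387: deductible already satisfied, so member's share is 20% × €387 = €77.40. Cost to member: €77.40. OOP to date €4879.20. Insurer: €387 − €77.40 = €309.60.

€309.60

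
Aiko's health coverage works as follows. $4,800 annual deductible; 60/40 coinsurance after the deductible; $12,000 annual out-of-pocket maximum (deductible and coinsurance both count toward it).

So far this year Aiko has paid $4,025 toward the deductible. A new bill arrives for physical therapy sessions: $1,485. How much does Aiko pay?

$4,025 of the $4,800 deductible is already met, leaving $775.
The remaining $710 (= $1,485 − $775) moves to coinsurance.
Coinsurance: $710 × 40% = $284.
Patient responsibility before any cap: $775 + $284 = $1,059.
Cumulative spending $4,025 + $1,059 = $5,084 stays under the $12,000 maximum.

$1,059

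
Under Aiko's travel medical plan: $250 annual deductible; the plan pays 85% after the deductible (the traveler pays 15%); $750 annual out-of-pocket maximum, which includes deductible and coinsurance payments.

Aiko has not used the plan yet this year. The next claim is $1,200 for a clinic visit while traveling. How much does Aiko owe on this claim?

The full $250 deductible is still open; $250 of this bill applies to it.
That leaves $1,200 − $250 = $950 for coinsurance.
Coinsurance: $950 × 15% = $142.50.
So the traveler owes $250 + $142.50 = $392.50 before any cap.
Cumulative spending $0 + $392.50 = $392.50 stays under the $750 maximum.

$392.50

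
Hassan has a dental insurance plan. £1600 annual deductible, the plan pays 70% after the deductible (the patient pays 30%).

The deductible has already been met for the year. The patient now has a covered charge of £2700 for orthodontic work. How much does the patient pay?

£810

The deductible is already satisfied, so the full bill goes to coinsurance.
Coinsurance: £2700 × 30% = £810.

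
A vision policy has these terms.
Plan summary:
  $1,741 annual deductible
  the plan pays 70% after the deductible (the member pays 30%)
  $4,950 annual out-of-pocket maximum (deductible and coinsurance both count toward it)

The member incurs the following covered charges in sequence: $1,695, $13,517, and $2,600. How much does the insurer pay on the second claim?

Claim 1 ($1,695): entire amount goes to the deductible. Member pays $1,695; OOP now $1,695. Plan pays $1,695 − $1,695 = $0.
Claim 2 ($13,517): deductible takes $46, $13,471 remains; member's 30% is $4,041.30. Claim cost before the cap: $46 + $4,041.30 = $4,087.30. Adding that to $1,695 gives $5,782.30, past the $4,950 cap; member pays only $4,950 − $1,695 = $3,255. Plan pays $13,517 − $3,255 = $10,262.

$10,262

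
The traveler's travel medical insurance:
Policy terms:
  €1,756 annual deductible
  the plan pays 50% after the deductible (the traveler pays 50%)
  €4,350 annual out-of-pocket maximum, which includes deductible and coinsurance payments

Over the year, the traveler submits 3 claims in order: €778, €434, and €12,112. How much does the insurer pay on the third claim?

Claim 1 (€778): entire amount goes to the deductible. Traveler pays €778; OOP now €778. Plan pays €778 − €778 = €0.
Claim 2 (€434): all of it applies to the deductible. Traveler owes €434 (running OOP €1,212). Plan pays €434 − €434 = €0.
Claim 3 (€12,112): deductible takes €544, €11,568 remains; coinsurance €11,568 × 50% = €5,784. Together that's €544 + €5,784 = €6,328. Adding that to €1,212 gives €7,540, past the €4,350 cap; traveler pays only €4,350 − €1,212 = €3,138. Plan pays €12,112 − €3,138 = €8,974.

€8,974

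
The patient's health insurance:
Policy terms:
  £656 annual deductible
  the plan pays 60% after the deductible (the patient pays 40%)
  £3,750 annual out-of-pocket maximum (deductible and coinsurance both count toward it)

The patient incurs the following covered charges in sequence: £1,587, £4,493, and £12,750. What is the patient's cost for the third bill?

Bill 1, £1,587: deductible takes £656, £931 remains; coinsurance £931 × 40% = £372.40. Patient owes £1,028.40 (running OOP £1,028.40).
Bill 2, £4,493: deductible met; 40% of £4,493 = £1,797.20. Cost to patient: £1,797.20. OOP to date £2,825.60.
Bill 3, £12,750: deductible met; 40% of £12,750 = £5,100. OOP would hit £7,925.60 > £3,750, so the cap limits the patient to £3,750 − £2,825.60 = £924.40.

£924.40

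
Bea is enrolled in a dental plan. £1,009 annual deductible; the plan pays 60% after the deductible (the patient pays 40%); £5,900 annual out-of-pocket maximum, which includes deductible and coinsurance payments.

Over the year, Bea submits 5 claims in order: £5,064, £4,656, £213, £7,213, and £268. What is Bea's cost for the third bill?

Claim 1 (£5,064): deductible takes £1,009, £4,055 remains; 40% of £4,055 = £1,622. Patient owes £2,631 (running OOP £2,631).
Claim 2 (£4,656): 40% coinsurance on £4,656 = £1,862.40. Patient owes £1,862.40 (running OOP £4,493.40).
Claim 3 (£213): 40% coinsurance on £213 = £85.20. Patient pays £85.20; OOP now £4,578.60.

£85.20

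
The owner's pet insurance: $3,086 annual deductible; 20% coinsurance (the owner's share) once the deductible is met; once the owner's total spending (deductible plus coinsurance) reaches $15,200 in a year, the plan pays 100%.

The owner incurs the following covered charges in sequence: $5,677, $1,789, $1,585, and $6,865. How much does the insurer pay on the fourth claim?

Claim 1 — $5,677: deductible takes $3,086, $2,591 remains; 20% of $2,591 = $518.20. Cost to owner: $3,604.20. OOP to date $3,604.20. Insurer: $5,677 − $3,604.20 = $2,072.80.
Claim 2 — $1,789: deductible met; 20% of $1,789 = $357.80. Owner pays $357.80; OOP now $3,962. Plan pays $1,789 − $357.80 = $1,431.20.
Claim 3 — $1,585: deductible already satisfied, so owner's share is 20% × $1,585 = $317. Owner pays $317; OOP now $4,279. Insurer: $1,585 − $317 = $1,268.
Claim 4 — $6,865: deductible already satisfied, so owner's share is 20% × $6,865 = $1,373. Cost to owner: $1,373. OOP to date $5,652. Insurer: $6,865 − $1,373 = $5,492.

$5,492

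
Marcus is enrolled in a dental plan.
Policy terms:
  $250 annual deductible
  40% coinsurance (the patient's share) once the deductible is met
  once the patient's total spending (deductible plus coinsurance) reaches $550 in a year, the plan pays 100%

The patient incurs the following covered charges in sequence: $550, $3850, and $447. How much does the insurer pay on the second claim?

#1 ($550): $250 to deductible, leaving $300; 40% of $300 = $120. Patient owes $370 (running OOP $370). Insurer: $550 − $370 = $180.
#2 ($3850): deductible already satisfied, so patient's share is 40% × $3850 = $1540. Adding that to $370 gives $1910, past the $550 cap; patient pays only $550 − $370 = $180. Insurer: $3850 − $180 = $3670.

$3670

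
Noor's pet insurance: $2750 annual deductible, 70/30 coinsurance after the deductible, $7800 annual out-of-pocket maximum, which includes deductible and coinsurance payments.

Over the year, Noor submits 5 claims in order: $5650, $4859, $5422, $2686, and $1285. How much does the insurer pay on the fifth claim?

Claim 1 — $5650: $2750 to deductible, leaving $2900; 30% of $2900 = $870. Owner pays $3620; OOP now $3620. Insurer: $5650 − $3620 = $2030.
Claim 2 — $4859: deductible already satisfied, so owner's share is 30% × $4859 = $1457.70. Owner pays $1457.70; OOP now $5077.70. Plan pays $4859 − $1457.70 = $3401.30.
Claim 3 — $5422: deductible already satisfied, so owner's share is 30% × $5422 = $1626.60. Owner owes $1626.60 (running OOP $6704.30). Plan pays $5422 − $1626.60 = $3795.40.
Claim 4 — $2686: deductible already satisfied, so owner's share is 30% × $2686 = $805.80. Owner pays $805.80; OOP now $7510.10. Insurer: $2686 − $805.80 = $1880.20.
Claim 5 — $1285: deductible met; 30% of $1285 = $385.50. Adding that to $7510.10 gives $7895.60, past the $7800 cap; owner pays only $7800 − $7510.10 = $289.90. Plan pays $1285 − $289.90 = $995.10.

$995.10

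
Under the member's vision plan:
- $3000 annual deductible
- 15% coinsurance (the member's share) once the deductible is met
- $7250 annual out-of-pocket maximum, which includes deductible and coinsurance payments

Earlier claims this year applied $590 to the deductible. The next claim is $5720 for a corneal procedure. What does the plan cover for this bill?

$2813.50

Deductible still to meet: $3000 − $590 = $2410.
That leaves $5720 − $2410 = $3310 for coinsurance.
Member's 15% share of $3310 is $496.50.
So the member owes $2410 + $496.50 = $2906.50 before any cap.
Total out-of-pocket so far would be $590 + $2906.50 = $3496.50, below the $7250 cap — no reduction.
The insurer covers the remainder: $5720 − $2906.50 = $2813.50.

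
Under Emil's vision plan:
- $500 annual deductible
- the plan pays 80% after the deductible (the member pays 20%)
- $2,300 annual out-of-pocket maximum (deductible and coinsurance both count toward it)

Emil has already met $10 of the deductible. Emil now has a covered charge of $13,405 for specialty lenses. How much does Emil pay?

Remaining deductible: $500 − $10 = $490.
That leaves $13,405 − $490 = $12,915 for coinsurance.
20% of $12,915 = $2,583 falls to the member.
That puts the member's cost at $490 + $2,583 = $3,073 before any cap.
That would bring total out-of-pocket to $3,083, past the $2,300 cap. The member is capped at $2,300 − $10 = $2,290 on this claim.

$2,290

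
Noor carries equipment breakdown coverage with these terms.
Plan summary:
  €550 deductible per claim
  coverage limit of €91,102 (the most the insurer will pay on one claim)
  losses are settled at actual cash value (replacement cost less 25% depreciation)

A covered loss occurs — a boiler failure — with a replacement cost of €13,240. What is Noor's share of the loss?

At 25% depreciation, ACV = €13,240 − €3,310 = €9,930.
Less the €550 deductible: €9,930 − €550 = €9,380.
€9,380 is within the €91,102 limit, so the insurer pays €9,380.
The business owner bears the rest of the original loss: €13,240 − €9,380 = €3,860.

€3,860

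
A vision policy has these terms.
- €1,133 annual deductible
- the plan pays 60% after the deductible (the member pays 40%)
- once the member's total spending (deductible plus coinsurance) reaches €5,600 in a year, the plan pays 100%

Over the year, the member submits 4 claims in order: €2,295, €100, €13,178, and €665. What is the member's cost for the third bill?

€3,962.20

Bill 1, €2,295: €1,133 finishes the deductible; €1,162 goes to coinsurance; member's 40% is €464.80. Cost to member: €1,597.80. OOP to date €1,597.80.
Bill 2, €100: deductible already satisfied, so member's share is 40% × €100 = €40. Member pays €40; OOP now €1,637.80.
Bill 3, €13,178: 40% coinsurance on €13,178 = €5,271.20. That would push OOP to €6,909, over the €5,600 cap, so member pays €5,600 − €1,637.80 = €3,962.20.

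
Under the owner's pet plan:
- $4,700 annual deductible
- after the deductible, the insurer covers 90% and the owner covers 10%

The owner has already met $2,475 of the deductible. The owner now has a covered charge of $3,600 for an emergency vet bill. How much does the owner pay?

$2,362.50

Remaining deductible: $4,700 − $2,475 = $2,225.
The remaining $1,375 (= $3,600 − $2,225) moves to coinsurance.
Owner's 10% share of $1,375 is $137.50.
That puts the owner's cost at $2,225 + $137.50 = $2,362.50.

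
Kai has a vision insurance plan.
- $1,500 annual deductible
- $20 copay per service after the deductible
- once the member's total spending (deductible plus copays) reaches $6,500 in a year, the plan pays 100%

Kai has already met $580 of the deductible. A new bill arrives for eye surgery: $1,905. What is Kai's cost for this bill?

Deductible still to meet: $1,500 − $580 = $920.
That leaves $1,905 − $920 = $985 for the copay.
Copay on this service: $20.
That puts the member's cost at $920 + $20 = $940 before any cap.
Year-to-date out-of-pocket becomes $580 + $940 = $1,520, still under the $6,500 maximum, so no cap applies.

$940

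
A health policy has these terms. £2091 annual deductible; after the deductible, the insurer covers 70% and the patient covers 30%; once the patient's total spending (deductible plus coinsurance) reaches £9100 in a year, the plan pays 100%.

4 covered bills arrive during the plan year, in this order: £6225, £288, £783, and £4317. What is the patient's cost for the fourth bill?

#1 (£6225): deductible takes £2091, £4134 remains; coinsurance £4134 × 30% = £1240.20. Patient pays £3331.20; OOP now £3331.20.
#2 (£288): 30% coinsurance on £288 = £86.40. Cost to patient: £86.40. OOP to date £3417.60.
#3 (£783): deductible met; 30% of £783 = £234.90. Cost to patient: £234.90. OOP to date £3652.50.
#4 (£4317): deductible met; 30% of £4317 = £1295.10. Patient pays £1295.10; OOP now £4947.60.

£1295.10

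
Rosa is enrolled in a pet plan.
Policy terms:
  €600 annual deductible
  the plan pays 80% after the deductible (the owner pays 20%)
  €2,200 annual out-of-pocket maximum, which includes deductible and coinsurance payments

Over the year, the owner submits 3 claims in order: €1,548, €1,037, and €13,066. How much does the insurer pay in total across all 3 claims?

€13,451

Claim 1 — €1,548: deductible takes €600, €948 remains; 20% of €948 = €189.60. Owner pays €789.60; OOP now €789.60. Plan pays €1,548 − €789.60 = €758.40.
Claim 2 — €1,037: deductible already satisfied, so owner's share is 20% × €1,037 = €207.40. Owner pays €207.40; OOP now €997. Insurer: €1,037 − €207.40 = €829.60.
Claim 3 — €13,066: deductible met; 20% of €13,066 = €2,613.20. That would push OOP to €3,610.20, over the €2,200 cap, so owner pays €2,200 − €997 = €1,203. Plan pays €13,066 − €1,203 = €11,863.
Insurer total: €758.40 + €829.60 + €11,863 = €13,451.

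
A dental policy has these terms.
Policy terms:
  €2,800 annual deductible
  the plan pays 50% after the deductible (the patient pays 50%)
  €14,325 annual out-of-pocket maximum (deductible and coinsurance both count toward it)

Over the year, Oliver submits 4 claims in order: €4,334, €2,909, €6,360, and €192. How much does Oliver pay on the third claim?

Claim 1 — €4,334: deductible takes €2,800, €1,534 remains; 50% of €1,534 = €767. Cost to patient: €3,567. OOP to date €3,567.
Claim 2 — €2,909: deductible already satisfied, so patient's share is 50% × €2,909 = €1,454.50. Patient owes €1,454.50 (running OOP €5,021.50).
Claim 3 — €6,360: deductible already satisfied, so patient's share is 50% × €6,360 = €3,180. Patient pays €3,180; OOP now €8,201.50.

€3,180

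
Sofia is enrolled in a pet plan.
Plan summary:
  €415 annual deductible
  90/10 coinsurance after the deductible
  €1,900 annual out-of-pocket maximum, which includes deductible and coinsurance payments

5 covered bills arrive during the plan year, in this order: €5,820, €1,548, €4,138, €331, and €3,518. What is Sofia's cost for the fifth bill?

€342.80

#1 (€5,820): €415 finishes the deductible; €5,405 goes to coinsurance; 10% of €5,405 = €540.50. Owner pays €955.50; OOP now €955.50.
#2 (€1,548): deductible met; 10% of €1,548 = €154.80. Owner pays €154.80; OOP now €1,110.30.
#3 (€4,138): 10% coinsurance on €4,138 = €413.80. Cost to owner: €413.80. OOP to date €1,524.10.
#4 (€331): deductible met; 10% of €331 = €33.10. Owner pays €33.10; OOP now €1,557.20.
#5 (€3,518): deductible already satisfied, so owner's share is 10% × €3,518 = €351.80. That would push OOP to €1,909, over the €1,900 cap, so owner pays €1,900 − €1,557.20 = €342.80.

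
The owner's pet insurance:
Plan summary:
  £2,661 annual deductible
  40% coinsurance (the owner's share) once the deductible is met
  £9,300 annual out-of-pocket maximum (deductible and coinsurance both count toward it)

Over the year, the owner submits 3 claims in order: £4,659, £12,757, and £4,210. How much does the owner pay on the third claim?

£737

Bill 1, £4,659: £2,661 finishes the deductible; £1,998 goes to coinsurance; owner's 40% is £799.20. Cost to owner: £3,460.20. OOP to date £3,460.20.
Bill 2, £12,757: deductible already satisfied, so owner's share is 40% × £12,757 = £5,102.80. Owner owes £5,102.80 (running OOP £8,563).
Bill 3, £4,210: deductible already satisfied, so owner's share is 40% × £4,210 = £1,684. Adding that to £8,563 gives £10,247, past the £9,300 cap; owner pays only £9,300 − £8,563 = £737.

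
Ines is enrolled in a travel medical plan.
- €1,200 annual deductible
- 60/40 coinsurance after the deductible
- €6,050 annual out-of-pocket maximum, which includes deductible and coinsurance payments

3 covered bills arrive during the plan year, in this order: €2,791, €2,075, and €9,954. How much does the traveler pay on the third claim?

€3,383.60

Bill 1, €2,791: €1,200 finishes the deductible; €1,591 goes to coinsurance; 40% of €1,591 = €636.40. Cost to traveler: €1,836.40. OOP to date €1,836.40.
Bill 2, €2,075: deductible already satisfied, so traveler's share is 40% × €2,075 = €830. Traveler owes €830 (running OOP €2,666.40).
Bill 3, €9,954: deductible already satisfied, so traveler's share is 40% × €9,954 = €3,981.60. OOP would hit €6,648 > €6,050, so the cap limits the traveler to €6,050 − €2,666.40 = €3,383.60.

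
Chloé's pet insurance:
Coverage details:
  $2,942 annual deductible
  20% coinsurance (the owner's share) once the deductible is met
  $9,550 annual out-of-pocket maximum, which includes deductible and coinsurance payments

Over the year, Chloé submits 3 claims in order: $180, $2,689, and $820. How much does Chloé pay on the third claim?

#1 ($180): all of it applies to the deductible. Owner pays $180; OOP now $180.
#2 ($2,689): all of it applies to the deductible. Cost to owner: $2,689. OOP to date $2,869.
#3 ($820): $73 to deductible, leaving $747; owner's 20% is $149.40. Cost to owner: $222.40. OOP to date $3,091.40.

$222.40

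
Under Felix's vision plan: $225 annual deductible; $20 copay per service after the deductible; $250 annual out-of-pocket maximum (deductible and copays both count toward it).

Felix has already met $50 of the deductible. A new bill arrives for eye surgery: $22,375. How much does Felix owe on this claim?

Deductible still to meet: $225 − $50 = $175.
After the $175 deductible portion, $22,375 − $175 = $22,200 is subject to the copay.
Copay on this service: $20.
So the member owes $175 + $20 = $195 before any cap.
Total out-of-pocket so far would be $50 + $195 = $245, below the $250 cap — no reduction.

$195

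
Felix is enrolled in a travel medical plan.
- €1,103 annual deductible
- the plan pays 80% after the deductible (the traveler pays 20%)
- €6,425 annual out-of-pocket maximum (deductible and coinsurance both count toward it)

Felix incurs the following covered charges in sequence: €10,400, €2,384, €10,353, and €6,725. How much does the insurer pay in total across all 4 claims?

€23,437

Bill 1, €10,400: deductible takes €1,103, €9,297 remains; coinsurance €9,297 × 20% = €1,859.40. Traveler pays €2,962.40; OOP now €2,962.40. Plan pays €10,400 − €2,962.40 = €7,437.60.
Bill 2, €2,384: deductible met; 20% of €2,384 = €476.80. Traveler owes €476.80 (running OOP €3,439.20). Plan pays €2,384 − €476.80 = €1,907.20.
Bill 3, €10,353: 20% coinsurance on €10,353 = €2,070.60. Traveler owes €2,070.60 (running OOP €5,509.80). Plan pays €10,353 − €2,070.60 = €8,282.40.
Bill 4, €6,725: deductible already satisfied, so traveler's share is 20% × €6,725 = €1,345. That would push OOP to €6,854.80, over the €6,425 cap, so traveler pays €6,425 − €5,509.80 = €915.20. Plan pays €6,725 − €915.20 = €5,809.80.
Insurer total = bills − traveler's total = €29,862 − €6,425 = €23,437.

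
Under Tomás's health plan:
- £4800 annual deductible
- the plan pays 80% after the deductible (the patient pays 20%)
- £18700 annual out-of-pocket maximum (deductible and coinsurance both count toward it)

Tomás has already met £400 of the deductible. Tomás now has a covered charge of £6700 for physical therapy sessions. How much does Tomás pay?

Remaining deductible: £4800 − £400 = £4400.
The remaining £2300 (= £6700 − £4400) moves to coinsurance.
Coinsurance: £2300 × 20% = £460.
So the patient owes £4400 + £460 = £4860 before any cap.
Year-to-date out-of-pocket becomes £400 + £4860 = £5260, still under the £18700 maximum, so no cap applies.

£4860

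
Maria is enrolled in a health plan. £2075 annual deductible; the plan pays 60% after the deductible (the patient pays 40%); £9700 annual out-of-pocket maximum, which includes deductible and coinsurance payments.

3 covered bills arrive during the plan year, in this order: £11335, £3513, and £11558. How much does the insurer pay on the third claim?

£9042.20

#1 (£11335): £2075 to deductible, leaving £9260; 40% of £9260 = £3704. Patient owes £5779 (running OOP £5779). Plan pays £11335 − £5779 = £5556.
#2 (£3513): 40% coinsurance on £3513 = £1405.20. Patient owes £1405.20 (running OOP £7184.20). Insurer: £3513 − £1405.20 = £2107.80.
#3 (£11558): 40% coinsurance on £11558 = £4623.20. That would push OOP to £11807.40, over the £9700 cap, so patient pays £9700 − £7184.20 = £2515.80. Insurer: £11558 − £2515.80 = £9042.20.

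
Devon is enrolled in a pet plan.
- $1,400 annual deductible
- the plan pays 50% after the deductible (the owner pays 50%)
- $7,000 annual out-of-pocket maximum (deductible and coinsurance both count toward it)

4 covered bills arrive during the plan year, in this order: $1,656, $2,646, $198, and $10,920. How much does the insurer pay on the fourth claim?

$6,870

Claim 1 ($1,656): deductible takes $1,400, $256 remains; 50% of $256 = $128. Cost to owner: $1,528. OOP to date $1,528. Plan pays $1,656 − $1,528 = $128.
Claim 2 ($2,646): deductible met; 50% of $2,646 = $1,323. Cost to owner: $1,323. OOP to date $2,851. Plan pays $2,646 − $1,323 = $1,323.
Claim 3 ($198): 50% coinsurance on $198 = $99. Cost to owner: $99. OOP to date $2,950. Plan pays $198 − $99 = $99.
Claim 4 ($10,920): deductible met; 50% of $10,920 = $5,460. That would push OOP to $8,410, over the $7,000 cap, so owner pays $7,000 − $2,950 = $4,050. Insurer: $10,920 − $4,050 = $6,870.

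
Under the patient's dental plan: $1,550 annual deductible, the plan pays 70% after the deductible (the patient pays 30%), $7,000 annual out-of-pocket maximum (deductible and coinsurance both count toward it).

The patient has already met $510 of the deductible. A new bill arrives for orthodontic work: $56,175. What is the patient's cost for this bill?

$6,490

Deductible still to meet: $1,550 − $510 = $1,040.
That leaves $56,175 − $1,040 = $55,135 for coinsurance.
Coinsurance: $55,135 × 30% = $16,540.50.
So the patient owes $1,040 + $16,540.50 = $17,580.50 before any cap.
Year-to-date out-of-pocket would reach $510 + $17,580.50 = $18,090.50, above the $7,000 maximum, so the patient pays only $7,000 − $510 = $6,490.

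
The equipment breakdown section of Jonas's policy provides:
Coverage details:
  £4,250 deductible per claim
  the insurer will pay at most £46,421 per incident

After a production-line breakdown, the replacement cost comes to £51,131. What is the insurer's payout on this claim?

£46,421

Subtract the deductible: £51,131 − £4,250 = £46,881.
Since £46,881 > £46,421, the payout is capped at £46,421.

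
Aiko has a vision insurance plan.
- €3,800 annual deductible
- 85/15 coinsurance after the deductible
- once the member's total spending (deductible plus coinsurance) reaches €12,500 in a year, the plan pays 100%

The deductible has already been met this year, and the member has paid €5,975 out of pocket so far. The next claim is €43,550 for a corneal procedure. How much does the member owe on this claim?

With the deductible met, the entire €43,550 is subject to coinsurance.
15% of €43,550 = €6,532.50 falls to the member.
Year-to-date out-of-pocket would reach €5,975 + €6,532.50 = €12,507.50, above the €12,500 maximum, so the member pays only €12,500 − €5,975 = €6,525.

€6,525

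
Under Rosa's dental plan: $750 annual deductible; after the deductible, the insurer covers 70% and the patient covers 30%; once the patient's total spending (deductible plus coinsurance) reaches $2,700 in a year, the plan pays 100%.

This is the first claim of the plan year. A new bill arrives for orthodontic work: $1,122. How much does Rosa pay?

$861.60

Deductible not yet touched, so the first $750 of the bill goes to the deductible.
That leaves $1,122 − $750 = $372 for coinsurance.
30% of $372 = $111.60 falls to the patient.
Patient responsibility before any cap: $750 + $111.60 = $861.60.
Year-to-date out-of-pocket becomes $0 + $861.60 = $861.60, still under the $2,700 maximum, so no cap applies.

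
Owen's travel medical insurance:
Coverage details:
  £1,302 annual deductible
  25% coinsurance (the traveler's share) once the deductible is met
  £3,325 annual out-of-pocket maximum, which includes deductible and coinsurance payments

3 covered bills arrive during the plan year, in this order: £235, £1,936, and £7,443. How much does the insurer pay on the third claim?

Claim 1 (£235): entire amount goes to the deductible. Cost to traveler: £235. OOP to date £235. Insurer: £235 − £235 = £0.
Claim 2 (£1,936): £1,067 to deductible, leaving £869; traveler's 25% is £217.25. Traveler pays £1,284.25; OOP now £1,519.25. Plan pays £1,936 − £1,284.25 = £651.75.
Claim 3 (£7,443): deductible already satisfied, so traveler's share is 25% × £7,443 = £1,860.75. OOP would hit £3,380 > £3,325, so the cap limits the traveler to £3,325 − £1,519.25 = £1,805.75. Insurer: £7,443 − £1,805.75 = £5,637.25.

£5,637.25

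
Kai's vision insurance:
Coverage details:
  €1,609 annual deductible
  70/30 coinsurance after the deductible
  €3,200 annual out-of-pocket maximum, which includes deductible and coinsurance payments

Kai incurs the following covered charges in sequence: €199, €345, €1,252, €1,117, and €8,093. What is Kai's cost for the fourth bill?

Claim 1 — €199: all of it applies to the deductible. Member owes €199 (running OOP €199).
Claim 2 — €345: fully absorbed by the deductible. Cost to member: €345. OOP to date €544.
Claim 3 — €1,252: €1,065 finishes the deductible; €187 goes to coinsurance; member's 30% is €56.10. Member pays €1,121.10; OOP now €1,665.10.
Claim 4 — €1,117: deductible already satisfied, so member's share is 30% × €1,117 = €335.10. Cost to member: €335.10. OOP to date €2,000.20.

€335.10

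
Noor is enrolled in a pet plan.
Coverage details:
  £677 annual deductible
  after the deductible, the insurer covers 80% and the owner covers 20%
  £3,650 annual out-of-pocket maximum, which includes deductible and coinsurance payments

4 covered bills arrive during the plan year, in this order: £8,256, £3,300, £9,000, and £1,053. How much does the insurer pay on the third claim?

£8,202.80

Claim 1 (£8,256): deductible takes £677, £7,579 remains; 20% of £7,579 = £1,515.80. Owner owes £2,192.80 (running OOP £2,192.80). Plan pays £8,256 − £2,192.80 = £6,063.20.
Claim 2 (£3,300): 20% coinsurance on £3,300 = £660. Cost to owner: £660. OOP to date £2,852.80. Insurer: £3,300 − £660 = £2,640.
Claim 3 (£9,000): deductible already satisfied, so owner's share is 20% × £9,000 = £1,800. Adding that to £2,852.80 gives £4,652.80, past the £3,650 cap; owner pays only £3,650 − £2,852.80 = £797.20. Insurer: £9,000 − £797.20 = £8,202.80.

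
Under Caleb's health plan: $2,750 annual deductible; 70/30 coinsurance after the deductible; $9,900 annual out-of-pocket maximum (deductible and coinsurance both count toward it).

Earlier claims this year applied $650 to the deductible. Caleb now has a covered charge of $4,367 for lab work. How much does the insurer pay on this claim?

Deductible still to meet: $2,750 − $650 = $2,100.
After the $2,100 deductible portion, $4,367 − $2,100 = $2,267 is subject to coinsurance.
30% of $2,267 = $680.10 falls to the patient.
So the patient owes $2,100 + $680.10 = $2,780.10 before any cap.
Cumulative spending $650 + $2,780.10 = $3,430.10 stays under the $9,900 maximum.
The plan picks up $4,367 − $2,780.10 = $1,586.90.

$1,586.90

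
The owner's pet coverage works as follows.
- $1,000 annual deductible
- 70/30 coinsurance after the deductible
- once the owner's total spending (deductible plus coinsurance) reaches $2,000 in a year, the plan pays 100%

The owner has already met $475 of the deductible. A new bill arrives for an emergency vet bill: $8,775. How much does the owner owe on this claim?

$1,525

Remaining deductible: $1,000 − $475 = $525.
After the $525 deductible portion, $8,775 − $525 = $8,250 is subject to coinsurance.
Coinsurance: $8,250 × 30% = $2,475.
Owner responsibility before any cap: $525 + $2,475 = $3,000.
Year-to-date out-of-pocket would reach $475 + $3,000 = $3,475, above the $2,000 maximum, so the owner pays only $2,000 − $475 = $1,525.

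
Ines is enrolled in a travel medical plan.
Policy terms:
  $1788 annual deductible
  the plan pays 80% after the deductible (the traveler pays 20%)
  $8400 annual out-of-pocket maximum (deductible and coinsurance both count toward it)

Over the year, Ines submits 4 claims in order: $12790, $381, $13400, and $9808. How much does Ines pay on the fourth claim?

$1655.40

Claim 1 ($12790): deductible takes $1788, $11002 remains; 20% of $11002 = $2200.40. Traveler pays $3988.40; OOP now $3988.40.
Claim 2 ($381): deductible met; 20% of $381 = $76.20. Traveler owes $76.20 (running OOP $4064.60).
Claim 3 ($13400): 20% coinsurance on $13400 = $2680. Traveler owes $2680 (running OOP $6744.60).
Claim 4 ($9808): deductible met; 20% of $9808 = $1961.60. Adding that to $6744.60 gives $8706.20, past the $8400 cap; traveler pays only $8400 − $6744.60 = $1655.40.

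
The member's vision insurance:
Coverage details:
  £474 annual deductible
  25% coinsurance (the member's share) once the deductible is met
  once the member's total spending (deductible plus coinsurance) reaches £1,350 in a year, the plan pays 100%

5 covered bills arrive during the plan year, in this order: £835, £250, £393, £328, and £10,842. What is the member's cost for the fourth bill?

Claim 1 — £835: £474 to deductible, leaving £361; member's 25% is £90.25. Member pays £564.25; OOP now £564.25.
Claim 2 — £250: 25% coinsurance on £250 = £62.50. Cost to member: £62.50. OOP to date £626.75.
Claim 3 — £393: deductible met; 25% of £393 = £98.25. Member pays £98.25; OOP now £725.
Claim 4 — £328: 25% coinsurance on £328 = £82. Member pays £82; OOP now £807.

£82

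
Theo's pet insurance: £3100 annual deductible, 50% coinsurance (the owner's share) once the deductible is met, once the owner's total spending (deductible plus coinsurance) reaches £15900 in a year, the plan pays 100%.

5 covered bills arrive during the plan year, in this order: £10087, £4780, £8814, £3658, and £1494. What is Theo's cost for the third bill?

Claim 1 — £10087: £3100 to deductible, leaving £6987; owner's 50% is £3493.50. Cost to owner: £6593.50. OOP to date £6593.50.
Claim 2 — £4780: 50% coinsurance on £4780 = £2390. Cost to owner: £2390. OOP to date £8983.50.
Claim 3 — £8814: deductible already satisfied, so owner's share is 50% × £8814 = £4407. Cost to owner: £4407. OOP to date £13390.50.

£4407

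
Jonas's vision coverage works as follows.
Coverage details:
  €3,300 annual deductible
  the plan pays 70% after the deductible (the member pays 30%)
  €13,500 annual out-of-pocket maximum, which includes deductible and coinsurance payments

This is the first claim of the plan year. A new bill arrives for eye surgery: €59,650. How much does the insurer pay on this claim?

Deductible not yet touched, so the first €3,300 of the bill goes to the deductible.
After the €3,300 deductible portion, €59,650 − €3,300 = €56,350 is subject to coinsurance.
Coinsurance: €56,350 × 30% = €16,905.
That puts the member's cost at €3,300 + €16,905 = €20,205 before any cap.
Adding €20,205 to the €0 already spent would give €20,205, which exceeds the €13,500 cap; the member pays just €13,500 − €0 = €13,500.
The plan picks up €59,650 − €13,500 = €46,150.

€46,150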